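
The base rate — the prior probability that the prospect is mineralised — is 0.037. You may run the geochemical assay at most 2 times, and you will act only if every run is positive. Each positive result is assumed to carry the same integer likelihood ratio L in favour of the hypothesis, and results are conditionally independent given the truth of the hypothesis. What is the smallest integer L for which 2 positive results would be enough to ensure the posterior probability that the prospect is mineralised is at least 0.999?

Prior odds = 0.037/0.963 = 37/963.
Target odds = 0.999/0.001 = 999.
Need L² ≥ 999 ÷ (37/963) = 26001.
161² = 25921 < 26001 ≤ 26244 = 162², so L = 162.

162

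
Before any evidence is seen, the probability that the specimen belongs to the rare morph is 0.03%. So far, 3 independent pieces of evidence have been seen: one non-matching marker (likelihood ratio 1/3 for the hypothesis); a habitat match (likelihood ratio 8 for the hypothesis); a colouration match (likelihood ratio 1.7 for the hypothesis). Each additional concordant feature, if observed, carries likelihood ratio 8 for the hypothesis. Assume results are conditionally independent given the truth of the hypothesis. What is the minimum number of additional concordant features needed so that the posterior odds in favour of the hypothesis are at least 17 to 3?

Prior odds = 0.0003/0.9997 = 3/9997.
Combined Bayes factor of the evidence already in hand = (1/3) × 8 × 1.7 = 68/15.
Odds after that evidence = (3/9997) × 68/15 = 68/49985.
Target odds = 17/3.
Need 8ⁿ ≥ 17/3 ÷ (68/49985) = 49985/12.
8⁴ = 4096 falls short of 49985/12 but 8⁵ = 32768 reaches it, so n = 5.

5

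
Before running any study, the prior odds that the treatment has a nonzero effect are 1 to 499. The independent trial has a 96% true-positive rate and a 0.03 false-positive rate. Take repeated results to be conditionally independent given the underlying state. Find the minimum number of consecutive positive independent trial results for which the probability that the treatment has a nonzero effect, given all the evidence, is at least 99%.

4

Prior odds = 1/499.
Likelihood ratio of a positive result = 0.96/0.03 = 32.
Target odds: 0.99 ÷ 0.01 = 99.
Require 32ⁿ ≥ 99 ÷ (1/499) = 49401.
32³ = 32768 falls short of 49401 but 32⁴ = 1048576 reaches it, so n = 4.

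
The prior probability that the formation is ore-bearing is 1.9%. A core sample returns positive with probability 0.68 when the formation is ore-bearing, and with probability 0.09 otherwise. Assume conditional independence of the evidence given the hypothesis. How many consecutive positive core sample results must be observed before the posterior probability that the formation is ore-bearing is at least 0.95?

Prior odds: 0.019 ÷ 0.981 = 19/981.
Likelihood ratio of a positive result = 0.68/0.09 = 68/9.
Target posterior odds = 0.95/0.05 = 19.
Need (19/981) × (68/9)ⁿ ≥ 19, i.e. (68/9)ⁿ ≥ 981.
(68/9)³ = 314432/729 falls short of 981 but (68/9)⁴ = 21381376/6561 reaches it, so n = 4.

4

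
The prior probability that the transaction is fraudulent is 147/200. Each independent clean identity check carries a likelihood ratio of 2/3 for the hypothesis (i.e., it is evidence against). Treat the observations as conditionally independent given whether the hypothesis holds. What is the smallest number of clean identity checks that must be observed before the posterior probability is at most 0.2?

6

Prior odds = 0.735/0.265 = 147/53.
Likelihood ratio per clean identity check = 2/3.
Target posterior odds = 0.2/0.8 = 0.25.
Need (147/53) × (2/3)ⁿ ≤ 0.25, i.e. (2/3)ⁿ ≤ 53/588.
(2/3)⁵ = 32/243 is still above 53/588 but (2/3)⁶ = 64/729 is at or below it, so n = 6.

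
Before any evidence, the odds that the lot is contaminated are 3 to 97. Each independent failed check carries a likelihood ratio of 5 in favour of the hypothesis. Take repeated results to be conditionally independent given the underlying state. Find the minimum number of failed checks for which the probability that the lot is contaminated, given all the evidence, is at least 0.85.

Prior odds = 3/97.
Likelihood ratio per failed check = 5.
Target posterior odds = 0.85/0.15 = 17/3.
Need (3/97) × 5ⁿ ≥ 17/3, i.e. 5ⁿ ≥ 1649/9.
5³ = 125 falls short of 1649/9 but 5⁴ = 625 reaches it, so n = 4.

4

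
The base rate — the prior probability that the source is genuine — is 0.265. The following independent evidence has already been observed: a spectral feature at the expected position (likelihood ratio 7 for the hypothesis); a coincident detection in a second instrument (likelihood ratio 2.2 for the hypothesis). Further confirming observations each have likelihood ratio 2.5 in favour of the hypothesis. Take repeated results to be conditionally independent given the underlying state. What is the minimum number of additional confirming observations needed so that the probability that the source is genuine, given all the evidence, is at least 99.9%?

Prior odds = 0.265/0.735 = 53/147.
Combined Bayes factor of the evidence already in hand = 7 × 2.2 = 15.4.
Odds after that evidence = (53/147) × 15.4 = 583/105.
Target odds = 0.999/0.001 = 999.
Need 2.5ⁿ ≥ 999 ÷ (583/105) = 104895/583.
2.5⁵ = 97.65625 falls short of 104895/583 but 2.5⁶ = 244.140625 reaches it, so n = 6.

6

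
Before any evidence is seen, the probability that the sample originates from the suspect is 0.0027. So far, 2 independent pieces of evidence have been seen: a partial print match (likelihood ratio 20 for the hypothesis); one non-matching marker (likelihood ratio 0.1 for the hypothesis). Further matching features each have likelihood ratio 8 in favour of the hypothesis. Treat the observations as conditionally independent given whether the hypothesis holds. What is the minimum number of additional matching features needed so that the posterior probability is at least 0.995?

6

Prior odds = 0.0027/0.9973 = 27/9973.
Combined Bayes factor of the evidence already in hand = 20 × 0.1 = 2.
Odds after that evidence = (27/9973) × 2 = 54/9973.
Target odds = 0.995/0.005 = 199.
Need 8ⁿ ≥ 199 ÷ (54/9973) = 1984627/54.
8⁵ = 32768 falls short of 1984627/54 but 8⁶ = 262144 reaches it, so n = 6.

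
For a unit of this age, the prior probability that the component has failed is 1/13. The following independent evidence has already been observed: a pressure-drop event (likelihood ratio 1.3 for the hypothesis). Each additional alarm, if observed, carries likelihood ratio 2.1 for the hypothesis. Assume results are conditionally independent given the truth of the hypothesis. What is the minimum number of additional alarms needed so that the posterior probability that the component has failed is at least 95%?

Prior odds = (1/13)/(12/13) = 1/12.
Bayes factor of the evidence already in hand = 1.3.
Odds after that evidence = (1/12) × 1.3 = 13/120.
Target odds = 0.95/0.05 = 19.
Need 2.1ⁿ ≥ 19 ÷ (13/120) = 2280/13.
2.1⁶ = 85766121/1000000 falls short of 2280/13 but 2.1⁷ ≈180.109 reaches it, so n = 7.

7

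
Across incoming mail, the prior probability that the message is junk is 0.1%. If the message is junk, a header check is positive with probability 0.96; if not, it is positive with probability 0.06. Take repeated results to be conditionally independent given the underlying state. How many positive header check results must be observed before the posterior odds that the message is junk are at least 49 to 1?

Prior odds = 0.001/0.999 = 1/999.
Likelihood ratio of a positive = 0.96/0.06 = 16.
Target odds = 49.
Need (1/999) × 16ⁿ ≥ 49, i.e. 16ⁿ ≥ 48951.
16³ = 4096 falls short of 48951 but 16⁴ = 65536 reaches it, so n = 4.

4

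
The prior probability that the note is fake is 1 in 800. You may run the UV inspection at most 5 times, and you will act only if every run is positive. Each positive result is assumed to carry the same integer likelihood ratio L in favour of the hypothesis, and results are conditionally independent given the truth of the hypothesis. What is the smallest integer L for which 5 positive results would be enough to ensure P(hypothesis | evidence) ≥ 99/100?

Prior odds = 0.00125/0.99875 = 1/799.
Target odds = 0.99/0.01 = 99.
Need L⁵ ≥ 99 ÷ (1/799) = 79101.
9⁵ = 59049 < 79101 ≤ 100000 = 10⁵, so L = 10.

10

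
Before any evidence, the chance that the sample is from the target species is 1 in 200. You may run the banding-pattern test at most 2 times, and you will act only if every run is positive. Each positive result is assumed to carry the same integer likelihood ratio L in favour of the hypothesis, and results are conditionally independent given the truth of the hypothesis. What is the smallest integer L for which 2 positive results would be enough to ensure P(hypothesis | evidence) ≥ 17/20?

Prior odds = 0.005/0.995 = 1/199.
Target odds = 0.85/0.15 = 17/3.
Need L² ≥ 17/3 ÷ (1/199) = 3383/3.
33² = 1089 < 3383/3 ≤ 1156 = 34², so L = 34.

34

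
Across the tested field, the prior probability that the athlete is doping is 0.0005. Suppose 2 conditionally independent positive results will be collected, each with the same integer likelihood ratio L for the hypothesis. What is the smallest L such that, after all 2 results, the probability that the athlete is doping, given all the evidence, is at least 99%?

445

Prior odds = 0.0005/0.9995 = 1/1999.
Target odds = 0.99/0.01 = 99.
Need L² ≥ 99 ÷ (1/1999) = 197901.
444² = 197136 < 197901 ≤ 198025 = 445², so L = 445.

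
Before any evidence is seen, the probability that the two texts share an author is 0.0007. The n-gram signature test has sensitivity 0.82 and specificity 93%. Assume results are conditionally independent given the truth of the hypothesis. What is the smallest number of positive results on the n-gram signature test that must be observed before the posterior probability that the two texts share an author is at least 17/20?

Prior odds = 0.0007/0.9993 = 7/9993.
False-positive rate = 1 − 0.93 = 0.07; likelihood ratio of a positive = 0.82/0.07 = 82/7.
Target posterior odds = 0.85/0.15 = 17/3.
Require (82/7)ⁿ ≥ 17/3 ÷ (7/9993) = 56627/7.
(82/7)³ = 551368/343 falls short of 56627/7 but (82/7)⁴ = 45212176/2401 reaches it, so n = 4.

4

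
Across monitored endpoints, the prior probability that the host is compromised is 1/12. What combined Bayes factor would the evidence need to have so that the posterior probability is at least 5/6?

Prior odds = (1/12)/(11/12) = 1/11.
Target odds = (5/6)/(1/6) = 5.
Required Bayes factor = 5 ÷ (1/11) = 55.

55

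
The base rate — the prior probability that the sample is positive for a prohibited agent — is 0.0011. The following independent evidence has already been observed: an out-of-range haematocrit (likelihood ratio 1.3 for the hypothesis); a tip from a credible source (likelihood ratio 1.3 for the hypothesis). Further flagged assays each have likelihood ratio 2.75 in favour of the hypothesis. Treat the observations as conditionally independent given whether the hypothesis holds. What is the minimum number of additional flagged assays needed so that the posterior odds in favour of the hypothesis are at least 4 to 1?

Prior odds = 0.0011/0.9989 = 11/9989.
Combined Bayes factor of the evidence already in hand = 1.3 × 1.3 = 1.69.
Odds after that evidence = (11/9989) × 1.69 = 1859/998900.
Target odds = 4.
Need 2.75ⁿ ≥ 4 ÷ (1859/998900) = 3995600/1859.
2.75⁷ = 19487171/16384 falls short of 3995600/1859 but 2.75⁸ = 214358881/65536 reaches it, so n = 8.

8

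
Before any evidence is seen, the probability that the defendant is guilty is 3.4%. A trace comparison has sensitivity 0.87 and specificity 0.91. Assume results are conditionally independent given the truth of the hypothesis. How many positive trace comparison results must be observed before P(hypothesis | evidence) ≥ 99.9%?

5

Prior odds: 0.034 ÷ 0.966 = 17/483.
False-positive rate = 1 − 0.91 = 0.09; likelihood ratio of a positive = 0.87/0.09 = 29/3.
Target posterior odds = 0.999/0.001 = 999.
Need (17/483) × (29/3)ⁿ ≥ 999, i.e. (29/3)ⁿ ≥ 482517/17.
(29/3)⁴ = 707281/81 falls short of 482517/17 but (29/3)⁵ = 20511149/243 reaches it, so n = 5.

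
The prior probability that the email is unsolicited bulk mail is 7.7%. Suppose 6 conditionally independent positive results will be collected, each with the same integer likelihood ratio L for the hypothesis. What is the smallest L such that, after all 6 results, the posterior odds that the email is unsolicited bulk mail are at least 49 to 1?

3

Prior odds = 0.077/0.923 = 77/923.
Target odds = 49.
Need L⁶ ≥ 49 ÷ (77/923) = 6461/11.
2⁶ = 64 < 6461/11 ≤ 729 = 3⁶, so L = 3.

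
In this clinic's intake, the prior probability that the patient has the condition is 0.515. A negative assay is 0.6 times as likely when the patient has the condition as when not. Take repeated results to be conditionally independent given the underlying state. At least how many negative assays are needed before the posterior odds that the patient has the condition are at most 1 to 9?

Prior odds: 0.515 ÷ 0.485 = 103/97.
Likelihood ratio per negative assay = 0.6.
Target odds = 1/9.
Require 0.6ⁿ ≤ 1/9 ÷ (103/97) = 97/927.
0.6⁴ = 0.1296 is still above 97/927 but 0.6⁵ = 0.07776 is at or below it, so n = 5.

5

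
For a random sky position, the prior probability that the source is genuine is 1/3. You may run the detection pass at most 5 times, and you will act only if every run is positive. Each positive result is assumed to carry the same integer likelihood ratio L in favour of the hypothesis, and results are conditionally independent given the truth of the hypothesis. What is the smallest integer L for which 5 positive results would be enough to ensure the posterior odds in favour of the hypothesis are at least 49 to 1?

3

Prior odds = (1/3)/(2/3) = 0.5.
Target odds = 49.
Need L⁵ ≥ 49 ÷ 0.5 = 98.
2⁵ = 32 < 98 ≤ 243 = 3⁵, so L = 3.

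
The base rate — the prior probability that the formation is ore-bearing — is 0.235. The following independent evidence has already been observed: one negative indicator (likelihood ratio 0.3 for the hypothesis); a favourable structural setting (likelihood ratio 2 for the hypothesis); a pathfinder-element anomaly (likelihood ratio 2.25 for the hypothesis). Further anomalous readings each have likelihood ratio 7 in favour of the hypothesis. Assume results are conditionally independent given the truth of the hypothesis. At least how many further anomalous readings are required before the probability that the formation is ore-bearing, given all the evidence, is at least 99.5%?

Prior odds = 0.235/0.765 = 47/153.
Combined Bayes factor of the evidence already in hand = 0.3 × 2 × 2.25 = 1.35.
Odds after that evidence = (47/153) × 1.35 = 141/340.
Target odds = 0.995/0.005 = 199.
Need 7ⁿ ≥ 199 ÷ (141/340) = 67660/141.
7³ = 343 falls short of 67660/141 but 7⁴ = 2401 reaches it, so n = 4.

4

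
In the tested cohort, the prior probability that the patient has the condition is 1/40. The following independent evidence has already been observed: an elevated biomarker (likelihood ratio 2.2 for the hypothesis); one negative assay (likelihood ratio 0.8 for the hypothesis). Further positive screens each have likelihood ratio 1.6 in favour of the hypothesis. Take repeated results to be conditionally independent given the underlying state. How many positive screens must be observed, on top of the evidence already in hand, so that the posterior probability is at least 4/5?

10

Prior odds = 0.025/0.975 = 1/39.
Combined Bayes factor of the evidence already in hand = 2.2 × 0.8 = 1.76.
Odds after that evidence = (1/39) × 1.76 = 44/975.
Target odds = 0.8/0.2 = 4.
Need 1.6ⁿ ≥ 4 ÷ (44/975) = 975/11.
1.6⁹ = 134217728/1953125 falls short of 975/11 but 1.6¹⁰ ≈109.951 reaches it, so n = 10.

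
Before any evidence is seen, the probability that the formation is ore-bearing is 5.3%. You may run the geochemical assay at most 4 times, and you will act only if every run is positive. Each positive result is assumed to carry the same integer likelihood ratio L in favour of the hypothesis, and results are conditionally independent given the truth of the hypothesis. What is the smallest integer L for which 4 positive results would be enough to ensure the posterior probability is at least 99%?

7

Prior odds = 0.053/0.947 = 53/947.
Target odds = 0.99/0.01 = 99.
Need L⁴ ≥ 99 ÷ (53/947) = 93753/53.
6⁴ = 1296 < 93753/53 ≤ 2401 = 7⁴, so L = 7.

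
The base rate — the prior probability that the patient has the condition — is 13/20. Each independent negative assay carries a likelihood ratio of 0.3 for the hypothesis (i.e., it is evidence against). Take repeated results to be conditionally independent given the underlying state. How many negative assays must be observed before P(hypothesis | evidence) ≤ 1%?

Prior odds = 0.65/0.35 = 13/7.
Likelihood ratio per negative assay = 0.3.
Target odds: 0.01 ÷ 0.99 = 1/99.
Need (13/7) × 0.3ⁿ ≤ 1/99, i.e. 0.3ⁿ ≤ 7/1287.
0.3⁴ = 0.0081 is still above 7/1287 but 0.3⁵ = 243/100000 is at or below it, so n = 5.

5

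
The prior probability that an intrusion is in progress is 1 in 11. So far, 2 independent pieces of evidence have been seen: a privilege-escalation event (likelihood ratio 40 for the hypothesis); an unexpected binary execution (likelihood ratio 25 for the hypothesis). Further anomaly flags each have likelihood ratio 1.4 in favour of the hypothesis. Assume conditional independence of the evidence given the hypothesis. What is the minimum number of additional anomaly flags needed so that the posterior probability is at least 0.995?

Prior odds = (1/11)/(10/11) = 0.1.
Combined Bayes factor of the evidence already in hand = 40 × 25 = 1000.
Odds after that evidence = 0.1 × 1000 = 100.
Target odds = 0.995/0.005 = 199.
Need 1.4ⁿ ≥ 199 ÷ 100 = 1.99.
1.4² = 1.96 falls short of 1.99 but 1.4³ = 2.744 reaches it, so n = 3.

3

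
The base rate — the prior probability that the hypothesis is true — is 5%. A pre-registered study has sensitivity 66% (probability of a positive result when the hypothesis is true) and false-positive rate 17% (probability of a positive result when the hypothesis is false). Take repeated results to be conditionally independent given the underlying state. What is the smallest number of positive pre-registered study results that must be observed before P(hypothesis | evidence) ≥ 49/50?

Prior odds = 0.05/0.95 = 1/19.
Likelihood ratio of a positive result = 0.66/0.17 = 66/17.
Target posterior odds = 0.98/0.02 = 49.
Require (66/17)ⁿ ≥ 49 ÷ (1/19) = 931.
(66/17)⁵ ≈882.013 falls short of 931 but (66/17)⁶ ≈3424.29 reaches it, so n = 6.

6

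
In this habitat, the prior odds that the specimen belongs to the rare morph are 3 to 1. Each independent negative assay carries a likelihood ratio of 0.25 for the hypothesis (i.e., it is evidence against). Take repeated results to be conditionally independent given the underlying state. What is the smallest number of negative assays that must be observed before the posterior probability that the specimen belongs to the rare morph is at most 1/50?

Prior odds = 3.
Likelihood ratio per negative assay = 0.25.
Target posterior odds = 0.02/0.98 = 1/49.
Need 3 × 0.25ⁿ ≤ 1/49, i.e. 0.25ⁿ ≤ 1/147.
0.25³ = 0.015625 is still above 1/147 but 0.25⁴ = 0.00390625 is at or below it, so n = 4.

4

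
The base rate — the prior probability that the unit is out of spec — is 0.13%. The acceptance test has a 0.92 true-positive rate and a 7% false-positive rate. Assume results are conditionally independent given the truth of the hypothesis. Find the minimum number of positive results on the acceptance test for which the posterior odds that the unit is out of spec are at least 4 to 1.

4

Prior odds = 0.0013/0.9987 = 13/9987.
Likelihood ratio of a positive result = 0.92/0.07 = 92/7.
Target odds = 4.
Need (13/9987) × (92/7)ⁿ ≥ 4, i.e. (92/7)ⁿ ≥ 39948/13.
(92/7)³ = 778688/343 falls short of 39948/13 but (92/7)⁴ = 71639296/2401 reaches it, so n = 4.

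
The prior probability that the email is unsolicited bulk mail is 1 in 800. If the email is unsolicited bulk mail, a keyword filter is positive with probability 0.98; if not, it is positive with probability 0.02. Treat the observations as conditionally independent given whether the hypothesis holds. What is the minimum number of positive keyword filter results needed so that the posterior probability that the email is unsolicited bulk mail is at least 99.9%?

4

Prior odds: 0.00125 ÷ 0.99875 = 1/799.
Likelihood ratio of a positive = 0.98/0.02 = 49.
Target posterior odds = 0.999/0.001 = 999.
Need (1/799) × 49ⁿ ≥ 999, i.e. 49ⁿ ≥ 798201.
49³ = 117649 falls short of 798201 but 49⁴ = 5764801 reaches it, so n = 4.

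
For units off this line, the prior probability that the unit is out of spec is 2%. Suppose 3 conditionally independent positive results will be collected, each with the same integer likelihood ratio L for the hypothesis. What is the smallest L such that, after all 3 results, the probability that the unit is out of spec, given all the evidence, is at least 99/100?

17

Prior odds = 0.02/0.98 = 1/49.
Target odds = 0.99/0.01 = 99.
Need L³ ≥ 99 ÷ (1/49) = 4851.
16³ = 4096 < 4851 ≤ 4913 = 17³, so L = 17.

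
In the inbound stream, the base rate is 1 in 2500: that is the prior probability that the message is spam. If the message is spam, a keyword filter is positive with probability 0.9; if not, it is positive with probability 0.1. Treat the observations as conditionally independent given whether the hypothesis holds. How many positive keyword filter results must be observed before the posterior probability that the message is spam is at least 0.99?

6

Prior odds = 0.0004/0.9996 = 1/2499.
Likelihood ratio of a positive = 0.9/0.1 = 9.
Target posterior odds = 0.99/0.01 = 99.
Need (1/2499) × 9ⁿ ≥ 99, i.e. 9ⁿ ≥ 247401.
9⁵ = 59049 falls short of 247401 but 9⁶ = 531441 reaches it, so n = 6.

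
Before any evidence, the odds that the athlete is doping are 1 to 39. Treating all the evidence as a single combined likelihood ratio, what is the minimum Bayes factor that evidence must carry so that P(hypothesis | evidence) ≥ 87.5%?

Prior odds = 1/39.
Target odds = 0.875/0.125 = 7.
Required Bayes factor = 7 ÷ (1/39) = 273.

273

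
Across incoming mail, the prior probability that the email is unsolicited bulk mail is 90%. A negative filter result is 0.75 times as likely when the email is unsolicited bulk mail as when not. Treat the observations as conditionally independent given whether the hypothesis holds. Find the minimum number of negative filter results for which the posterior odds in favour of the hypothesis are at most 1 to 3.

12

Prior odds = 0.9/0.1 = 9.
Likelihood ratio per negative filter result = 0.75.
Target odds = 1/3.
Require 0.75ⁿ ≤ 1/3 ÷ 9 = 1/27.
0.75¹¹ = 177147/4194304 is still above 1/27 but 0.75¹² = 531441/16777216 is at or below it, so n = 12.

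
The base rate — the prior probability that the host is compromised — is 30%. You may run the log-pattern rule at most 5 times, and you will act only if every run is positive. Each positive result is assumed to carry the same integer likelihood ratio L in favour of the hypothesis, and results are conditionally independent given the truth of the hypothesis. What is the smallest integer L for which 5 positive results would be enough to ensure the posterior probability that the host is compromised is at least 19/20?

3

Prior odds = 0.3/0.7 = 3/7.
Target odds = 0.95/0.05 = 19.
Need L⁵ ≥ 19 ÷ (3/7) = 133/3.
2⁵ = 32 < 133/3 ≤ 243 = 3⁵, so L = 3.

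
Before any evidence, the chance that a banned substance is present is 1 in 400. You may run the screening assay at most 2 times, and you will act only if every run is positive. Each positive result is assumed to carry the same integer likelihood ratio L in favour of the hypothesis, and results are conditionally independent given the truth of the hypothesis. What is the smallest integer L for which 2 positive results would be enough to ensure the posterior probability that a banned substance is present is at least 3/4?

35

Prior odds = 0.0025/0.9975 = 1/399.
Target odds = 0.75/0.25 = 3.
Need L² ≥ 3 ÷ (1/399) = 1197.
34² = 1156 < 1197 ≤ 1225 = 35², so L = 35.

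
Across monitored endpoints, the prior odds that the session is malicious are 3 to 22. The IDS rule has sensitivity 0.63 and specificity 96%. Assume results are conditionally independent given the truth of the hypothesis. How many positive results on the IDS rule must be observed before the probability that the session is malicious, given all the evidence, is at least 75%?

Prior odds = 3/22.
False-positive rate = 1 − 0.96 = 0.04; likelihood ratio of a positive = 0.63/0.04 = 15.75.
Target odds: 0.75 ÷ 0.25 = 3.
Need (3/22) × 15.75ⁿ ≥ 3, i.e. 15.75ⁿ ≥ 22.
15.75¹ = 15.75 falls short of 22 but 15.75² = 248.0625 reaches it, so n = 2.

2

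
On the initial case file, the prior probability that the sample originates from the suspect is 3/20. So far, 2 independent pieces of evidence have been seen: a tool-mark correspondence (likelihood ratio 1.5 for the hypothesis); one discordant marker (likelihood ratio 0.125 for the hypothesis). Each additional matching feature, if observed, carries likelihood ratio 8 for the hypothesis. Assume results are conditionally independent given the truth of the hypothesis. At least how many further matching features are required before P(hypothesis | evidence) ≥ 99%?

Prior odds = 0.15/0.85 = 3/17.
Combined Bayes factor of the evidence already in hand = 1.5 × 0.125 = 0.1875.
Odds after that evidence = (3/17) × 0.1875 = 9/272.
Target odds = 0.99/0.01 = 99.
Need 8ⁿ ≥ 99 ÷ (9/272) = 2992.
8³ = 512 falls short of 2992 but 8⁴ = 4096 reaches it, so n = 4.

4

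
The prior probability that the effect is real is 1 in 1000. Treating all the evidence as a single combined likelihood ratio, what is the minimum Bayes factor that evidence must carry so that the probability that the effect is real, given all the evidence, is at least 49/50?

Prior odds = 0.001/0.999 = 1/999.
Target odds = 0.98/0.02 = 49.
Required Bayes factor = 49 ÷ (1/999) = 48951.

48951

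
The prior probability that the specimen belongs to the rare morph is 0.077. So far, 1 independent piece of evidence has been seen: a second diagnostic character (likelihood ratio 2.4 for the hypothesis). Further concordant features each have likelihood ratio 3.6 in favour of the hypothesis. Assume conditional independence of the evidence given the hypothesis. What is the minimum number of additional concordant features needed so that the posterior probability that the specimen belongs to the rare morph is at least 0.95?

Prior odds = 0.077/0.923 = 77/923.
Bayes factor of the evidence already in hand = 2.4.
Odds after that evidence = (77/923) × 2.4 = 924/4615.
Target odds = 0.95/0.05 = 19.
Need 3.6ⁿ ≥ 19 ÷ (924/4615) = 87685/924.
3.6³ = 46.656 falls short of 87685/924 but 3.6⁴ = 167.9616 reaches it, so n = 4.

4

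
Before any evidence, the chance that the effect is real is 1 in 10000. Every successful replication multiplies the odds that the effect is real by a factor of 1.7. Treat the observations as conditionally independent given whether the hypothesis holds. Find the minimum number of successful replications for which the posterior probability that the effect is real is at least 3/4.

Prior odds: 0.0001 ÷ 0.9999 = 1/9999.
Likelihood ratio per successful replication = 1.7.
Target posterior odds = 0.75/0.25 = 3.
Need (1/9999) × 1.7ⁿ ≥ 3, i.e. 1.7ⁿ ≥ 29997.
1.7¹⁹ ≈23907.2 falls short of 29997 but 1.7²⁰ ≈40642.3 reaches it, so n = 20.

20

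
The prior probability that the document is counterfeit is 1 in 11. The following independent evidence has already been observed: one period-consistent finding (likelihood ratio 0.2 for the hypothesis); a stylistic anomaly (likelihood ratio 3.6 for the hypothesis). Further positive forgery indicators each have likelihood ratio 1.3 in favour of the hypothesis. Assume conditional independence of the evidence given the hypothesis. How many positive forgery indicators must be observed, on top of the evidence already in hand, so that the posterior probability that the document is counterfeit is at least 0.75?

Prior odds = (1/11)/(10/11) = 0.1.
Combined Bayes factor of the evidence already in hand = 0.2 × 3.6 = 0.72.
Odds after that evidence = 0.1 × 0.72 = 0.072.
Target odds = 0.75/0.25 = 3.
Need 1.3ⁿ ≥ 3 ÷ 0.072 = 125/3.
1.3¹⁴ ≈39.3738 falls short of 125/3 but 1.3¹⁵ ≈51.1859 reaches it, so n = 15.

15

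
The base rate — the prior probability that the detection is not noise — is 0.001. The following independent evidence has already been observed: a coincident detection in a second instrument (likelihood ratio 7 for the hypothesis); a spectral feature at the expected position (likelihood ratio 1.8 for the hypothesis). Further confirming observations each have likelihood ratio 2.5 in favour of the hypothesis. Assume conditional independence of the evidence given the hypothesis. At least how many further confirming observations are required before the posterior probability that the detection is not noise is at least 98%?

Prior odds = 0.001/0.999 = 1/999.
Combined Bayes factor of the evidence already in hand = 7 × 1.8 = 12.6.
Odds after that evidence = (1/999) × 12.6 = 7/555.
Target odds = 0.98/0.02 = 49.
Need 2.5ⁿ ≥ 49 ÷ (7/555) = 3885.
2.5⁹ = 1953125/512 falls short of 3885 but 2.5¹⁰ = 9765625/1024 reaches it, so n = 10.

10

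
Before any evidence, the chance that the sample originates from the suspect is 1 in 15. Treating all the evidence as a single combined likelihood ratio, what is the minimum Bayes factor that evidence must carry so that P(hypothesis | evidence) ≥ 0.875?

98

Prior odds = (1/15)/(14/15) = 1/14.
Target odds = 0.875/0.125 = 7.
Required Bayes factor = 7 ÷ (1/14) = 98.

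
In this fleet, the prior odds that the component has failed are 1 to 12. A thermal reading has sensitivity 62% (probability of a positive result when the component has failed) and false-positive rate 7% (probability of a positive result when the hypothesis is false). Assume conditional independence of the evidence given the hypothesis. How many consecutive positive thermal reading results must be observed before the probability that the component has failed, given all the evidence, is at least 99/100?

4

Prior odds = 1/12.
Likelihood ratio of a positive result = 0.62/0.07 = 62/7.
Target posterior odds = 0.99/0.01 = 99.
Require (62/7)ⁿ ≥ 99 ÷ (1/12) = 1188.
(62/7)³ = 238328/343 falls short of 1188 but (62/7)⁴ = 14776336/2401 reaches it, so n = 4.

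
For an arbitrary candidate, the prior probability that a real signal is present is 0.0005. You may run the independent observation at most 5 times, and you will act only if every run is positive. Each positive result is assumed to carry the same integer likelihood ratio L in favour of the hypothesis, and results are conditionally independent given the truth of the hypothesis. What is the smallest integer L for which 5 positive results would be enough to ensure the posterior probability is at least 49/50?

Prior odds = 0.0005/0.9995 = 1/1999.
Target odds = 0.98/0.02 = 49.
Need L⁵ ≥ 49 ÷ (1/1999) = 97951.
9⁵ = 59049 < 97951 ≤ 100000 = 10⁵, so L = 10.

10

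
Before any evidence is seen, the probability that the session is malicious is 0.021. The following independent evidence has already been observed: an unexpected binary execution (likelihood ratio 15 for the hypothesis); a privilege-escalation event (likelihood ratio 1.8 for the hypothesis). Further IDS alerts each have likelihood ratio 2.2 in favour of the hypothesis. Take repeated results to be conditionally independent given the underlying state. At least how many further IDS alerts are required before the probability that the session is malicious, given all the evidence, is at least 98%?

Prior odds = 0.021/0.979 = 21/979.
Combined Bayes factor of the evidence already in hand = 15 × 1.8 = 27.
Odds after that evidence = (21/979) × 27 = 567/979.
Target odds = 0.98/0.02 = 49.
Need 2.2ⁿ ≥ 49 ÷ (567/979) = 6853/81.
2.2⁵ = 51.53632 falls short of 6853/81 but 2.2⁶ = 1771561/15625 reaches it, so n = 6.

6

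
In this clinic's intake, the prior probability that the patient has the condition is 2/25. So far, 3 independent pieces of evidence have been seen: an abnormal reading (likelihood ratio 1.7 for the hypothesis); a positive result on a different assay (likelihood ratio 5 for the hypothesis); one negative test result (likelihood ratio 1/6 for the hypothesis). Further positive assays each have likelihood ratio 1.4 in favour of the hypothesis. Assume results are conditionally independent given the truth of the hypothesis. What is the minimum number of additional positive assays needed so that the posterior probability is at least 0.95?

15

Prior odds = 0.08/0.92 = 2/23.
Combined Bayes factor of the evidence already in hand = 1.7 × 5 × (1/6) = 17/12.
Odds after that evidence = (2/23) × 17/12 = 17/138.
Target odds = 0.95/0.05 = 19.
Need 1.4ⁿ ≥ 19 ÷ (17/138) = 2622/17.
1.4¹⁴ ≈111.12 falls short of 2622/17 but 1.4¹⁵ ≈155.568 reaches it, so n = 15.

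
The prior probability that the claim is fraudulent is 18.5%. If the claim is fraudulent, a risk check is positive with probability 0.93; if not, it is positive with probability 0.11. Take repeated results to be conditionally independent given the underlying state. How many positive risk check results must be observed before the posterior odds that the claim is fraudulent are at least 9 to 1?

Prior odds: 0.185 ÷ 0.815 = 37/163.
Likelihood ratio of a positive = 0.93/0.11 = 93/11.
Target odds = 9.
Require (93/11)ⁿ ≥ 9 ÷ (37/163) = 1467/37.
(93/11)¹ = 93/11 falls short of 1467/37 but (93/11)² = 8649/121 reaches it, so n = 2.

2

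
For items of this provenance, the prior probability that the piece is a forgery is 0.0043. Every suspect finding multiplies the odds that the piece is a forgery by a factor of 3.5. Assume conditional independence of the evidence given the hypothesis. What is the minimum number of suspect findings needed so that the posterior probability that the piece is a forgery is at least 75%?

Prior odds = 0.0043/0.9957 = 43/9957.
Likelihood ratio per suspect finding = 3.5.
Target posterior odds = 0.75/0.25 = 3.
Need (43/9957) × 3.5ⁿ ≥ 3, i.e. 3.5ⁿ ≥ 29871/43.
3.5⁵ = 525.21875 falls short of 29871/43 but 3.5⁶ = 1838.265625 reaches it, so n = 6.

6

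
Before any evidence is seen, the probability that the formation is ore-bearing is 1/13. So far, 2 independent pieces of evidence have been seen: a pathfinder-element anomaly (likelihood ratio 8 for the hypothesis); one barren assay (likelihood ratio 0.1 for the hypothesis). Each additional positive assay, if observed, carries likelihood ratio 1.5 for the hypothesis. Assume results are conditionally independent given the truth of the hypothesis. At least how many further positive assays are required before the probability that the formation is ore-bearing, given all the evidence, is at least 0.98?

Prior odds = (1/13)/(12/13) = 1/12.
Combined Bayes factor of the evidence already in hand = 8 × 0.1 = 0.8.
Odds after that evidence = (1/12) × 0.8 = 1/15.
Target odds = 0.98/0.02 = 49.
Need 1.5ⁿ ≥ 49 ÷ (1/15) = 735.
1.5¹⁶ = 43046721/65536 falls short of 735 but 1.5¹⁷ = 129140163/131072 reaches it, so n = 17.

17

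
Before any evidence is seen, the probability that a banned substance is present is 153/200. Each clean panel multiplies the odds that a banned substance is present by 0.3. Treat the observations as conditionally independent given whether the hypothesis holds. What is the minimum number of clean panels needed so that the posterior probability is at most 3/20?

3

Prior odds = 0.765/0.235 = 153/47.
Likelihood ratio per clean panel = 0.3.
Target posterior odds = 0.15/0.85 = 3/17.
Need (153/47) × 0.3ⁿ ≤ 3/17, i.e. 0.3ⁿ ≤ 47/867.
0.3² = 0.09 is still above 47/867 but 0.3³ = 0.027 is at or below it, so n = 3.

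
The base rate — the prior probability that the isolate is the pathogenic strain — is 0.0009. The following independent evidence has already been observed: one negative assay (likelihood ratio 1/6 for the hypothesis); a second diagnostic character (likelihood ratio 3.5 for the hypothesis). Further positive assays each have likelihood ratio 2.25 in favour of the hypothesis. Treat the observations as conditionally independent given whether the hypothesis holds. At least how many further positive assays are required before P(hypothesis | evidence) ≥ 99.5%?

16

Prior odds = 0.0009/0.9991 = 9/9991.
Combined Bayes factor of the evidence already in hand = (1/6) × 3.5 = 7/12.
Odds after that evidence = (9/9991) × 7/12 = 21/39964.
Target odds = 0.995/0.005 = 199.
Need 2.25ⁿ ≥ 199 ÷ (21/39964) = 7952836/21.
2.25¹⁵ ≈191751 falls short of 7952836/21 but 2.25¹⁶ ≈431440 reaches it, so n = 16.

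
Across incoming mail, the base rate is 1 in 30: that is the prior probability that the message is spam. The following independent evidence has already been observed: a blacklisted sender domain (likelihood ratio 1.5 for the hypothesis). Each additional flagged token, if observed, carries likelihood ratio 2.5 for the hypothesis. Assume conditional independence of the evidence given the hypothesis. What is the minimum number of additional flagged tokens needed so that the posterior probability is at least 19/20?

7

Prior odds = (1/30)/(29/30) = 1/29.
Bayes factor of the evidence already in hand = 1.5.
Odds after that evidence = (1/29) × 1.5 = 3/58.
Target odds = 0.95/0.05 = 19.
Need 2.5ⁿ ≥ 19 ÷ (3/58) = 1102/3.
2.5⁶ = 244.140625 falls short of 1102/3 but 2.5⁷ = 610.3515625 reaches it, so n = 7.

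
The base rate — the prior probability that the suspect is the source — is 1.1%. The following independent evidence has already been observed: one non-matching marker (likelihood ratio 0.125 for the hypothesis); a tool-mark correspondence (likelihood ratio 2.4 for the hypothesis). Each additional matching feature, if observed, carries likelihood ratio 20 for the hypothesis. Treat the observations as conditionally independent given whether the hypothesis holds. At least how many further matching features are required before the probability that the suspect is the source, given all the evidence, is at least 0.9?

Prior odds = 0.011/0.989 = 11/989.
Combined Bayes factor of the evidence already in hand = 0.125 × 2.4 = 0.3.
Odds after that evidence = (11/989) × 0.3 = 33/9890.
Target odds = 0.9/0.1 = 9.
Need 20ⁿ ≥ 9 ÷ (33/9890) = 29670/11.
20² = 400 falls short of 29670/11 but 20³ = 8000 reaches it, so n = 3.

3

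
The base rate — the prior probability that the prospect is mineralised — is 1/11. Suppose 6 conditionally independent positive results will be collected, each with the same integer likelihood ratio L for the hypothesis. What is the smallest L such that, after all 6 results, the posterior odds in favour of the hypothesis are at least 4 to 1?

2

Prior odds = (1/11)/(10/11) = 0.1.
Target odds = 4.
Need L⁶ ≥ 4 ÷ 0.1 = 40.
1⁶ = 1 < 40 ≤ 64 = 2⁶, so L = 2.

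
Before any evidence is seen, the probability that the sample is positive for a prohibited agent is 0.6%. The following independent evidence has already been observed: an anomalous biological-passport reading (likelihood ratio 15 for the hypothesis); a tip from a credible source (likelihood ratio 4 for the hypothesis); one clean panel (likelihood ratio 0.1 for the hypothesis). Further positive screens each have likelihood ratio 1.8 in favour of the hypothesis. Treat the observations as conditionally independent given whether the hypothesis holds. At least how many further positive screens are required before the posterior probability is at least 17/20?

9

Prior odds = 0.006/0.994 = 3/497.
Combined Bayes factor of the evidence already in hand = 15 × 4 × 0.1 = 6.
Odds after that evidence = (3/497) × 6 = 18/497.
Target odds = 0.85/0.15 = 17/3.
Need 1.8ⁿ ≥ 17/3 ÷ (18/497) = 8449/54.
1.8⁸ = 43046721/390625 falls short of 8449/54 but 1.8⁹ = 387420489/1953125 reaches it, so n = 9.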